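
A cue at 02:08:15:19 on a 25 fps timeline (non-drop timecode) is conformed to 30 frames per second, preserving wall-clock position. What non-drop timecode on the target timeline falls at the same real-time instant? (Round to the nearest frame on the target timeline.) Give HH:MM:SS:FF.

Source frame index: (2×3600 + 8×60 + 15) × 25 + 19 = 192394.
Real time: 192394 / (25) = 192394/25 s.
Target frame: (192394/25) × (30) = 1154364/5 ≈ 230872.800 → 230873.
At 30 labels/s: frame 230873 → 02:08:15:23.

02:08:15:23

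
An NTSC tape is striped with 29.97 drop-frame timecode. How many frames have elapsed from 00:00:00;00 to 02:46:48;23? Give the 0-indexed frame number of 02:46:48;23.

299963

As if non-drop at 30 labels/s: (2 × 3600 + 46 × 60 + 48) × 30 + 23 = 300263.
Minute boundaries passed: 166; those not divisible by 10: 166 − 16 = 150; dropped labels = 2 × 150 = 300.
Actual frame index = 300263 − 300 = 299963.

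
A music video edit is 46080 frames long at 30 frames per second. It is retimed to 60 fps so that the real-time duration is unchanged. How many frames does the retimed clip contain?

92160 frames

Target frames = source frames × (target rate / source rate) = 46080 × (60)/(30) = 46080 × 2 = 92160.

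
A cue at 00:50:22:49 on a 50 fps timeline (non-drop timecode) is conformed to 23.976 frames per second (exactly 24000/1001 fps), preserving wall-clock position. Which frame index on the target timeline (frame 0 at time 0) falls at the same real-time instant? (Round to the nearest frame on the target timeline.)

frame 72479

Source frame index: (0×3600 + 50×60 + 22) × 50 + 49 = 151149.
Real time: 151149 / (50) = 151149/50 s.
Target frame: (151149/50) × (24000/1001) = 72551520/1001 ≈ 72479.041 → 72479.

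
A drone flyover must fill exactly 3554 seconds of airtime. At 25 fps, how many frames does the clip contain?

88850 frames

Frames = 3554 × 25 = 88850.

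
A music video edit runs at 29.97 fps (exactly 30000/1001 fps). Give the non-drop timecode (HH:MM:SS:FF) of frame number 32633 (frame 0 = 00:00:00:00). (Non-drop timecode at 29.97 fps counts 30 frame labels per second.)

00:18:07:23

32633 ÷ 30 = 1087 full seconds, remainder 23 frames.
1087 s = 0 h 18 min 7 s.
Timecode: 00:18:07:23.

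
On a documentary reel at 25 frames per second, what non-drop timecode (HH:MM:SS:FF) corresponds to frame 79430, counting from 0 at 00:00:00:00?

00:52:57:05

79430 ÷ 25 = 3177 full seconds, remainder 5 frames.
3177 s = 0 h 52 min 57 s.
Timecode: 00:52:57:05.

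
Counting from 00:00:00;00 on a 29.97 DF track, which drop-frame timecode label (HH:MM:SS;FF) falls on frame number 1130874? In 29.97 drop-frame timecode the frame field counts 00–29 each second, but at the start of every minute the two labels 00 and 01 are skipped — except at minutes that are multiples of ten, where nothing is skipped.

Each 10-minute DF block holds 10 × 60 × 30 − 9 × 2 = 17982 frames. 1130874 ÷ 17982 → 62 full blocks, remainder 15990.
Within the partial block the first minute is 1800 frames and each further minute 1798, so 8 further minute boundaries passed. Total skipped labels = 18 × 62 + 2 × 8 = 1132.
Non-drop label index = 1130874 + 1132 = 1132006; at 30 labels/s that is 10:28:53:16, i.e. DF 10:28:53;16.

10:28:53;16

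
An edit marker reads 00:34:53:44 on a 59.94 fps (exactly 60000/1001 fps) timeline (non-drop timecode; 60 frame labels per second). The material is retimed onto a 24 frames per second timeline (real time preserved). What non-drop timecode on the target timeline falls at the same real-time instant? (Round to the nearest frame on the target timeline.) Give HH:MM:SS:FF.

00:34:55:20

Source frame index: (0×3600 + 34×60 + 53) × 60 + 44 = 125624.
Real time: 125624 / (60000/1001) = 15718703/7500 s.
Target frame: (15718703/7500) × (24) = 31437406/625 ≈ 50299.850 → 50300.
At 24 labels/s: frame 50300 → 00:34:55:20.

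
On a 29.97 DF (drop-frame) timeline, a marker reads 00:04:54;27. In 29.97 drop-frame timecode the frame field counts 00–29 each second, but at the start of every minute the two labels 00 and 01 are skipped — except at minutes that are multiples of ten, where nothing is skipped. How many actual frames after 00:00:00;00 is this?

As if non-drop at 30 labels/s: (0 × 3600 + 4 × 60 + 54) × 30 + 27 = 8847.
Minute boundaries passed: 4; those not divisible by 10: 4 − 0 = 4; dropped labels = 2 × 4 = 8.
Actual frame index = 8847 − 8 = 8839.

8839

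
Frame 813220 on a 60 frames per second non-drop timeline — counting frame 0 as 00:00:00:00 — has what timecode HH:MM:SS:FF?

813220 ÷ 60 = 13553 full seconds, remainder 40 frames.
13553 s = 3 h 45 min 53 s.
Timecode: 03:45:53:40.

03:45:53:40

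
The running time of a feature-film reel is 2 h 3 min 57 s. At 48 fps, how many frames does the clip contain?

2 h 3 min 57 s = 7437 s.
Frames = 7437 × 48 = 356976.

356976 frames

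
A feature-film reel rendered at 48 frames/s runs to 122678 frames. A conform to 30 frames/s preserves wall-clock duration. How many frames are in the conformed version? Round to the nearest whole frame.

76674 frames

Frames at target rate = 122678 × (30) / (48) = 306695/4 ≈ 76673.750.
Nearest whole frame: 76674.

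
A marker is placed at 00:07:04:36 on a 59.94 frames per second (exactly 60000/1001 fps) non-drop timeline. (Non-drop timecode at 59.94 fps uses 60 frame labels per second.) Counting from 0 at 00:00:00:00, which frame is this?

frame 25476

Total seconds to the label: (0 × 3600 + 7 × 60 + 4) = 424.
Frame index = 424 × 60 + 36 = 25476.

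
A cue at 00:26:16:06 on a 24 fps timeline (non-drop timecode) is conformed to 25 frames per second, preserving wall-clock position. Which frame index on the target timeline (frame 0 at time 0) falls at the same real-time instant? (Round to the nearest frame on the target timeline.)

Source frame index: (0×3600 + 26×60 + 16) × 24 + 6 = 37830.
Real time: 37830 / (24) = 6305/4 s.
Target frame: (6305/4) × (25) = 157625/4 ≈ 39406.250 → 39406.

frame 39406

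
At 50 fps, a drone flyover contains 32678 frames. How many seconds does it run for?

653.56 seconds

Running time = 32678 / (50) = 653.56 s.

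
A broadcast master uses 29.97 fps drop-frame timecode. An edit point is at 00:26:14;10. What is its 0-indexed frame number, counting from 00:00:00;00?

As if non-drop at 30 labels/s: (0 × 3600 + 26 × 60 + 14) × 30 + 10 = 47230.
Minute boundaries passed: 26; those not divisible by 10: 26 − 2 = 24; dropped labels = 2 × 24 = 48.
Actual frame index = 47230 − 48 = 47182.

47182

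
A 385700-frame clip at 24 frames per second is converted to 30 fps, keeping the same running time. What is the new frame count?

Target frames = source frames × (target rate / source rate) = 385700 × (30)/(24) = 385700 × 5/4 = 482125.

482125 frames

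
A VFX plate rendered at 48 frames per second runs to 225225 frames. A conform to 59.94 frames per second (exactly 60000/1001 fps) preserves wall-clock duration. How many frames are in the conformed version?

281250 frames

Target frames = source frames × (target rate / source rate) = 225225 × (60000/1001)/(48) = 225225 × 1250/1001 = 281250.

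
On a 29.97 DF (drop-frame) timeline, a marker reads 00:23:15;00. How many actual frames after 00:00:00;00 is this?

41808

As if non-drop at 30 labels/s: (0 × 3600 + 23 × 60 + 15) × 30 + 0 = 41850.
Minute boundaries passed: 23; those not divisible by 10: 23 − 2 = 21; dropped labels = 2 × 21 = 42.
Actual frame index = 41850 − 42 = 41808.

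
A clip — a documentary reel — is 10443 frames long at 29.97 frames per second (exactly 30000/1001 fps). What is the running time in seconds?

Running time = 10443 / (30000/1001) = 348.4481 s.

348.4481 seconds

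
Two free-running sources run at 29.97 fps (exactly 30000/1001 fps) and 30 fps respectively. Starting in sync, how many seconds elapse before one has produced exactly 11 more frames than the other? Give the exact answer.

The gap grows by |30 − 30000/1001| = 30/1001 frames per second.
Time for a 11-frame gap: 11 ÷ (30/1001) = 11011/30 s.

11011/30 seconds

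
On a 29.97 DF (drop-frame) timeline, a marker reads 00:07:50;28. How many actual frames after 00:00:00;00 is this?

14114

Complete 10-minute blocks: 0, each 17982 frames → 0.
Remaining 7 whole minutes in the current block: 1800 + 6 × 1798 = 12588 frames.
Within the current minute: 50 × 30 + 28 − 2 = 1526 (labels ;00/;01 skipped at this minute). Total = 0 + 12588 + 1526 = 14114.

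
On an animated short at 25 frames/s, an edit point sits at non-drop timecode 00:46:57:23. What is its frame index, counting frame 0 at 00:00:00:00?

frame 70448

Total seconds to the label: (0 × 3600 + 46 × 60 + 57) = 2817.
Frame index = 2817 × 25 + 23 = 70448.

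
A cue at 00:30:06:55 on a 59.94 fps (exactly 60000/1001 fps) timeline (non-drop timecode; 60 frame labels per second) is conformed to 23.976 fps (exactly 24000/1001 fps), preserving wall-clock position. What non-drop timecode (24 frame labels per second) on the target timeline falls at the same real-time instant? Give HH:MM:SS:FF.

Source frame index: (0×3600 + 30×60 + 6) × 60 + 55 = 108415.
Real time: 108415 / (60000/1001) = 21704683/12000 s.
Target frame: (21704683/12000) × (24000/1001) = 43366.
At 24 labels/s: frame 43366 → 00:30:06:22.

00:30:06:22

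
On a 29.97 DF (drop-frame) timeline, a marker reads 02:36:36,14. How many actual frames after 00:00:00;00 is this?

281612

Complete 10-minute blocks: 15, each 17982 frames → 269730.
Remaining 6 whole minutes in the current block: 1800 + 5 × 1798 = 10790 frames.
Within the current minute: 36 × 30 + 14 − 2 = 1092 (labels ;00/;01 skipped at this minute). Total = 269730 + 10790 + 1092 = 281612.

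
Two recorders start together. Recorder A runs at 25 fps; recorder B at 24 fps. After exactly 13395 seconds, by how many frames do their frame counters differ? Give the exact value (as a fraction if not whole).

A emits 25 × 13395 = 334875 frames; B emits 24 × 13395 = 321480.
Difference = 13395 frames; B is behind A.

13395 frames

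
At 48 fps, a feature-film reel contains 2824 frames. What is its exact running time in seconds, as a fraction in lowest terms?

353/6 seconds

Running time = 2824 ÷ (48) = 2824 × 1/48 = 353/6 s.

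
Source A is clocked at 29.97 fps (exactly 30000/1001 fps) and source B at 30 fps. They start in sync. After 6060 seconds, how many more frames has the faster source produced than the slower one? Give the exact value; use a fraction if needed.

181800/1001 frames

A emits 30000/1001 × 6060 = 181800000/1001 frames; B emits 30 × 6060 = 181800.
Difference = 181800/1001 frames (≈ 181.6184); B is ahead of A.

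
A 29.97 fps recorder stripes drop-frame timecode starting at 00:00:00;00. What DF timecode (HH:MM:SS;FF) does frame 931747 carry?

Each 10-minute DF block holds 10 × 60 × 30 − 9 × 2 = 17982 frames. 931747 ÷ 17982 → 51 full blocks, remainder 14665.
Within the partial block the first minute is 1800 frames and each further minute 1798, so 8 further minute boundaries passed. Total skipped labels = 18 × 51 + 2 × 8 = 934.
Non-drop label index = 931747 + 934 = 932681; at 30 labels/s that is 08:38:09:11, i.e. DF 08:38:09;11.

08:38:09;11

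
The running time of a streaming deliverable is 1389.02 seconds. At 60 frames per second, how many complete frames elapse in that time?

Frames = 1389.02 × 60 = 416706/5 ≈ 83341.2000.
Complete frames: 83341.

83341 frames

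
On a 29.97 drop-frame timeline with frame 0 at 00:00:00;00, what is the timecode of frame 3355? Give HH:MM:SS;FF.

00:01:51;27

Each 10-minute DF block holds 10 × 60 × 30 − 9 × 2 = 17982 frames. 3355 ÷ 17982 → 0 full blocks, remainder 3355.
Within the partial block the first minute is 1800 frames and each further minute 1798, so 1 further minute boundary passed. Total skipped labels = 18 × 0 + 2 × 1 = 2.
Non-drop label index = 3355 + 2 = 3357; at 30 labels/s that is 00:01:51:27, i.e. DF 00:01:51;27.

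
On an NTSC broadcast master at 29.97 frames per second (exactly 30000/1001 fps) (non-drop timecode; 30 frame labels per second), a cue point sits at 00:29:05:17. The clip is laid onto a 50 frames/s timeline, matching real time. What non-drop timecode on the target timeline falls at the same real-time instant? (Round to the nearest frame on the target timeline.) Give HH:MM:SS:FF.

Source frame index: (0×3600 + 29×60 + 5) × 30 + 17 = 52367.
Real time: 52367 / (30000/1001) = 52419367/30000 s.
Target frame: (52419367/30000) × (50) = 52419367/600 ≈ 87365.612 → 87366.
At 50 labels/s: frame 87366 → 00:29:07:16.

00:29:07:16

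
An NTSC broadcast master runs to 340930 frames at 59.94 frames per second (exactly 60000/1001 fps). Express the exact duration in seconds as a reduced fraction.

Running time = 340930 ÷ (60000/1001) = 340930 × 1001/60000 = 34127093/6000 s.

34127093/6000 seconds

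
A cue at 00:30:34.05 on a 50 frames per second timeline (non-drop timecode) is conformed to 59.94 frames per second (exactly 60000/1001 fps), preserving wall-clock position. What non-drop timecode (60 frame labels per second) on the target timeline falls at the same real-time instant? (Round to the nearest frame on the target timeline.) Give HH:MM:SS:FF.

00:30:32:16

Source frame index: (0×3600 + 30×60 + 34) × 50 + 5 = 91705.
Real time: 91705 / (50) = 18341/10 s.
Target frame: (18341/10) × (60000/1001) = 110046000/1001 ≈ 109936.064 → 109936.
At 60 labels/s: frame 109936 → 00:30:32:16.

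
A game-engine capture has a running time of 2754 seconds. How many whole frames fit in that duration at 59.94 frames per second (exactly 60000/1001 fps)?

Frames = 2754 × 60000/1001 = 165240000/1001 ≈ 165074.9251.
Complete frames: 165074.

165074 frames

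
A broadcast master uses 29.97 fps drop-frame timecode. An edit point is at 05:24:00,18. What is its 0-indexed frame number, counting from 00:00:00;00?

582634

As if non-drop at 30 labels/s: (5 × 3600 + 24 × 60 + 0) × 30 + 18 = 583218.
Minute boundaries passed: 324; those not divisible by 10: 324 − 32 = 292; dropped labels = 2 × 292 = 584.
Actual frame index = 583218 − 584 = 582634.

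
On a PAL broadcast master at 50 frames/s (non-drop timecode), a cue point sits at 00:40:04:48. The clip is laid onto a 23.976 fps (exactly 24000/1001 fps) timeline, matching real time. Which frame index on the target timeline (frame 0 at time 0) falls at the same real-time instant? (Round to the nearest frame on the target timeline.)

frame 57661

Source frame index: (0×3600 + 40×60 + 4) × 50 + 48 = 120248.
Real time: 120248 / (50) = 60124/25 s.
Target frame: (60124/25) × (24000/1001) = 57719040/1001 ≈ 57661.379 → 57661.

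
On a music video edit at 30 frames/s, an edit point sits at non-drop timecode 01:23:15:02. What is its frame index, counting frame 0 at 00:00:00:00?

Total seconds to the label: (1 × 3600 + 23 × 60 + 15) = 4995.
Frame index = 4995 × 30 + 2 = 149852.

149852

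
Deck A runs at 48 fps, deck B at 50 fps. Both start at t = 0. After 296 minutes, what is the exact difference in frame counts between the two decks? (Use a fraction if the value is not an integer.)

296 min = 17760 s.
A emits 48 × 17760 = 852480 frames; B emits 50 × 17760 = 888000.
Difference = 35520 frames; B is ahead of A.

35520 frames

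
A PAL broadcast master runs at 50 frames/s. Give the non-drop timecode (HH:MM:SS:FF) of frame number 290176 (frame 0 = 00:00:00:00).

290176 ÷ 50 = 5803 full seconds, remainder 26 frames.
5803 s = 1 h 36 min 43 s.
Timecode: 01:36:43:26.

01:36:43:26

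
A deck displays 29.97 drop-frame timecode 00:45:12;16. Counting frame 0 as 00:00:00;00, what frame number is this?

81294

Complete 10-minute blocks: 4, each 17982 frames → 71928.
Remaining 5 whole minutes in the current block: 1800 + 4 × 1798 = 8992 frames.
Within the current minute: 12 × 30 + 16 − 2 = 374 (labels ;00/;01 skipped at this minute). Total = 71928 + 8992 + 374 = 81294.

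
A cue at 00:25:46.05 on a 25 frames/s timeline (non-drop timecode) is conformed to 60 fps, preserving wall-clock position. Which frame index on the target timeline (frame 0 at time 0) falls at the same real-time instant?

frame 92772

Source frame index: (0×3600 + 25×60 + 46) × 25 + 5 = 38655.
Real time: 38655 / (25) = 7731/5 s.
Target frame: (7731/5) × (60) = 92772.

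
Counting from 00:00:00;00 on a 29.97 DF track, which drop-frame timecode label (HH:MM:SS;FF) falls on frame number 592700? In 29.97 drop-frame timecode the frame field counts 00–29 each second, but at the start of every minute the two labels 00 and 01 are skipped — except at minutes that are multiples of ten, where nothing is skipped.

05:29:36;14

Ten DF minutes hold 17982 frames, so frame 592700 lies in block 32 (frames 575424–593405) with 17276 frames into that block.
The block's first minute is 1800 frames and the rest 1798 each; 17276 frames reaches minute 9, so 32 × 18 + 9 × 2 = 594 labels have been skipped so far.
Adding those back, label number 592700 + 594 = 593294 at 30 labels/s is 19776 s + 14 f = 5 h 29 min 36 s frame 14, i.e. 05:29:36;14.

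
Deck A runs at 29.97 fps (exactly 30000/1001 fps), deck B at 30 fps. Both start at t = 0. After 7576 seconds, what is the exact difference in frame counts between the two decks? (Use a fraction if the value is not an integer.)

227280/1001 frames

A emits 30000/1001 × 7576 = 227280000/1001 frames; B emits 30 × 7576 = 227280.
Difference = 227280/1001 frames (≈ 227.0529); B is ahead of A.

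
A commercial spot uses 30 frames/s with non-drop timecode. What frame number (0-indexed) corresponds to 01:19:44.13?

Total seconds to the label: (1 × 3600 + 19 × 60 + 44) = 4784.
Frame index = 4784 × 30 + 13 = 143533.

143533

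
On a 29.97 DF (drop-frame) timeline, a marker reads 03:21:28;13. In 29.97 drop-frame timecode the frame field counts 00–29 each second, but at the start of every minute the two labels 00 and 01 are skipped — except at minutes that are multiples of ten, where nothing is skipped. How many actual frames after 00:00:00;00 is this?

362291

Complete 10-minute blocks: 20, each 17982 frames → 359640.
Remaining 1 whole minute in the current block: 1800 + 0 × 1798 = 1800 frames.
Within the current minute: 28 × 30 + 13 − 2 = 851 (labels ;00/;01 skipped at this minute). Total = 359640 + 1800 + 851 = 362291.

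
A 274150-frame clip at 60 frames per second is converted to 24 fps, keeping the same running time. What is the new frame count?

109660 frames

Target frames = source frames × (target rate / source rate) = 274150 × (24)/(60) = 274150 × 2/5 = 109660.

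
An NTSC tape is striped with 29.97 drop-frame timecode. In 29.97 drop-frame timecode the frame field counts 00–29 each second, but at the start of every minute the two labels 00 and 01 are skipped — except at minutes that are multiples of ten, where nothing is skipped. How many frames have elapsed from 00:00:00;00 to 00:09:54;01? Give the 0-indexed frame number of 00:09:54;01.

Complete 10-minute blocks: 0, each 17982 frames → 0.
Remaining 9 whole minutes in the current block: 1800 + 8 × 1798 = 16184 frames.
Within the current minute: 54 × 30 + 1 − 2 = 1619 (labels ;00/;01 skipped at this minute). Total = 0 + 16184 + 1619 = 17803.

17803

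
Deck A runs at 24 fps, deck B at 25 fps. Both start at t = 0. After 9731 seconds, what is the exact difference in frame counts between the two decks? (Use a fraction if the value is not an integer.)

A emits 24 × 9731 = 233544 frames; B emits 25 × 9731 = 243275.
Difference = 9731 frames; B is ahead of A.

9731 frames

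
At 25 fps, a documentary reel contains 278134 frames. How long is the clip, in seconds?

Running time = 278134 / (25) = 11125.36 s.

11125.36 seconds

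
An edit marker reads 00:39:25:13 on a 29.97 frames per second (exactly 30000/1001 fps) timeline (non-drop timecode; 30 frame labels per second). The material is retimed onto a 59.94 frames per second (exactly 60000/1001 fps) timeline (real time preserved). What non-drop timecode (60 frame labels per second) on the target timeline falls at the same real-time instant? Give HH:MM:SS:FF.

00:39:25:26

Source frame index: (0×3600 + 39×60 + 25) × 30 + 13 = 70963.
Real time: 70963 / (30000/1001) = 71033963/30000 s.
Target frame: (71033963/30000) × (60000/1001) = 141926.
At 60 labels/s: frame 141926 → 00:39:25:26.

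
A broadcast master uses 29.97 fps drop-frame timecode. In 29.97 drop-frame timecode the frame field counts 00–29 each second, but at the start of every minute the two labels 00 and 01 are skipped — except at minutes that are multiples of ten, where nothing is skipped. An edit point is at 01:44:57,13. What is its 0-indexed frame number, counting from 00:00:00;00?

188735

Complete 10-minute blocks: 10, each 17982 frames → 179820.
Remaining 4 whole minutes in the current block: 1800 + 3 × 1798 = 7194 frames.
Within the current minute: 57 × 30 + 13 − 2 = 1721 (labels ;00/;01 skipped at this minute). Total = 179820 + 7194 + 1721 = 188735.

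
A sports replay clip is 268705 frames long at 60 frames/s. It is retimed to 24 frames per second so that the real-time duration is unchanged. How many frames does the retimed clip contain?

Target frames = source frames × (target rate / source rate) = 268705 × (24)/(60) = 268705 × 2/5 = 107482.

107482 frames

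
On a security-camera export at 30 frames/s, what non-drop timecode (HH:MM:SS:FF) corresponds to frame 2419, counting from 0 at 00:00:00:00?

00:01:20:19

2419 ÷ 30 = 80 full seconds, remainder 19 frames.
80 s = 0 h 1 min 20 s.
Timecode: 00:01:20:19.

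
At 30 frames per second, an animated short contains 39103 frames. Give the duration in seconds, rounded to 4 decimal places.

1303.4333 seconds

Running time = 39103 × 1/30 = 39103/30 s ≈ 1303.4333 s.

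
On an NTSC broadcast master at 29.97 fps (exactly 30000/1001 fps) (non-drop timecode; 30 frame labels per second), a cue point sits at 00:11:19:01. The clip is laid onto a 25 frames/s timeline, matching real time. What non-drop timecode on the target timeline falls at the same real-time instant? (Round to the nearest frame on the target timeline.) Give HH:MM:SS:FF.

00:11:19:18

Source frame index: (0×3600 + 11×60 + 19) × 30 + 1 = 20371.
Real time: 20371 / (30000/1001) = 20391371/30000 s.
Target frame: (20391371/30000) × (25) = 20391371/1200 ≈ 16992.809 → 16993.
At 25 labels/s: frame 16993 → 00:11:19:18.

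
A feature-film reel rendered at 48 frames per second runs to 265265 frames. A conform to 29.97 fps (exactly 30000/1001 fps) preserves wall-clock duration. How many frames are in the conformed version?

Target frames = source frames × (target rate / source rate) = 265265 × (30000/1001)/(48) = 265265 × 625/1001 = 165625.

165625 frames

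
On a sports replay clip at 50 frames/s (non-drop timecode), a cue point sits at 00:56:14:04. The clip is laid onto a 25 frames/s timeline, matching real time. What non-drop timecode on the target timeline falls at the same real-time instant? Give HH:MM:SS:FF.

Source frame index: (0×3600 + 56×60 + 14) × 50 + 4 = 168704.
Real time: 168704 / (50) = 84352/25 s.
Target frame: (84352/25) × (25) = 84352.
At 25 labels/s: frame 84352 → 00:56:14:02.

00:56:14:02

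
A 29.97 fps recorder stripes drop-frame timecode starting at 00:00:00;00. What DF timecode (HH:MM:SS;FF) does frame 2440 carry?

Each 10-minute DF block holds 10 × 60 × 30 − 9 × 2 = 17982 frames. 2440 ÷ 17982 → 0 full blocks, remainder 2440.
Within the partial block the first minute is 1800 frames and each further minute 1798, so 1 further minute boundary passed. Total skipped labels = 18 × 0 + 2 × 1 = 2.
Non-drop label index = 2440 + 2 = 2442; at 30 labels/s that is 00:01:21:12, i.e. DF 00:01:21;12.

00:01:21;12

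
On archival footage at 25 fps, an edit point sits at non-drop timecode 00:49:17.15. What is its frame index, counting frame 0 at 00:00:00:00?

Total seconds to the label: (0 × 3600 + 49 × 60 + 17) = 2957.
Frame index = 2957 × 25 + 15 = 73940.

frame 73940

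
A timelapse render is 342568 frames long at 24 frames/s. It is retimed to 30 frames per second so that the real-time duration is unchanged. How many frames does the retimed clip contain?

428210 frames

Target frames = source frames × (target rate / source rate) = 342568 × (30)/(24) = 342568 × 5/4 = 428210.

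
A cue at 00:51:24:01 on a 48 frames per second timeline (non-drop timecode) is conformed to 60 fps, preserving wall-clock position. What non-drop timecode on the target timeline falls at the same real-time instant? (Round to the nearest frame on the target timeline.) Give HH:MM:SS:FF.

00:51:24:01

Source frame index: (0×3600 + 51×60 + 24) × 48 + 1 = 148033.
Real time: 148033 / (48) = 148033/48 s.
Target frame: (148033/48) × (60) = 740165/4 ≈ 185041.250 → 185041.
At 60 labels/s: frame 185041 → 00:51:24:01.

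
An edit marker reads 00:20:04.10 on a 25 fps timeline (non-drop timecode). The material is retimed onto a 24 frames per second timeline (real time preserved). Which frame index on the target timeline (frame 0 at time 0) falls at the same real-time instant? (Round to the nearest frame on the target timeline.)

Source frame index: (0×3600 + 20×60 + 4) × 25 + 10 = 30110.
Real time: 30110 / (25) = 6022/5 s.
Target frame: (6022/5) × (24) = 144528/5 ≈ 28905.600 → 28906.

frame 28906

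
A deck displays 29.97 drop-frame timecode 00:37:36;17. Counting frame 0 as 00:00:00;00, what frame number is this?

As if non-drop at 30 labels/s: (0 × 3600 + 37 × 60 + 36) × 30 + 17 = 67697.
Minute boundaries passed: 37; those not divisible by 10: 37 − 3 = 34; dropped labels = 2 × 34 = 68.
Actual frame index = 67697 − 68 = 67629.

67629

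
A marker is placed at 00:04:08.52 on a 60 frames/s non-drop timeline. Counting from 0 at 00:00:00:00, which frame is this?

Total seconds to the label: (0 × 3600 + 4 × 60 + 8) = 248.
Frame index = 248 × 60 + 52 = 14932.

frame 14932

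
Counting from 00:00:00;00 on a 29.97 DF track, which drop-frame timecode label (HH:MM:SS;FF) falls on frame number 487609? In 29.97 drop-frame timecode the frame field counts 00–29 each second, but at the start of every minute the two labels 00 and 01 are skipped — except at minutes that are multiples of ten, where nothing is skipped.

Ten DF minutes hold 17982 frames, so frame 487609 lies in block 27 (frames 485514–503495) with 2095 frames into that block.
The block's first minute is 1800 frames and the rest 1798 each; 2095 frames reaches minute 1, so 27 × 18 + 1 × 2 = 488 labels have been skipped so far.
Adding those back, label number 487609 + 488 = 488097 at 30 labels/s is 16269 s + 27 f = 4 h 31 min 9 s frame 27, i.e. 04:31:09;27.

04:31:09;27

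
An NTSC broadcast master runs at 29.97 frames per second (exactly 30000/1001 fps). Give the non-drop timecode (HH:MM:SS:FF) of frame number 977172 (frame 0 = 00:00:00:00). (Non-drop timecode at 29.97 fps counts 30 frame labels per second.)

977172 ÷ 30 = 32572 full seconds, remainder 12 frames.
32572 s = 9 h 2 min 52 s.
Timecode: 09:02:52:12.

09:02:52:12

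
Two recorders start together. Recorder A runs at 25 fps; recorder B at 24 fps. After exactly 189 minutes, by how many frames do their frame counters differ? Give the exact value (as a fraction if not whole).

189 min = 11340 s.
A emits 25 × 11340 = 283500 frames; B emits 24 × 11340 = 272160.
Difference = 11340 frames; B is behind A.

11340 frames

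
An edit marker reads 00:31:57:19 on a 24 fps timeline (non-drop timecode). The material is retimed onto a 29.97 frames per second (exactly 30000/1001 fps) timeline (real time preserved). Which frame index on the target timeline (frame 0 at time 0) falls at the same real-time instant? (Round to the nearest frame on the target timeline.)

Source frame index: (0×3600 + 31×60 + 57) × 24 + 19 = 46027.
Real time: 46027 / (24) = 46027/24 s.
Target frame: (46027/24) × (30000/1001) = 57533750/1001 ≈ 57476.274 → 57476.

frame 57476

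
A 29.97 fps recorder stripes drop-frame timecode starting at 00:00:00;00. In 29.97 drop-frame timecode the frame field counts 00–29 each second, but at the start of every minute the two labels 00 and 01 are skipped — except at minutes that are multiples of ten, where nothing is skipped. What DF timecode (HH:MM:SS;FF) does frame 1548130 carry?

Ten DF minutes hold 17982 frames, so frame 1548130 lies in block 86 (frames 1546452–1564433) with 1678 frames into that block.
The block's first minute is 1800 frames and the rest 1798 each; 1678 frames reaches minute 0, so 86 × 18 + 0 × 2 = 1548 labels have been skipped so far.
Adding those back, label number 1548130 + 1548 = 1549678 at 30 labels/s is 51655 s + 28 f = 14 h 20 min 55 s frame 28, i.e. 14:20:55;28.

14:20:55;28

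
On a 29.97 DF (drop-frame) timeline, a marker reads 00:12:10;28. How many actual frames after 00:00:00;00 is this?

21906

As if non-drop at 30 labels/s: (0 × 3600 + 12 × 60 + 10) × 30 + 28 = 21928.
Minute boundaries passed: 12; those not divisible by 10: 12 − 1 = 11; dropped labels = 2 × 11 = 22.
Actual frame index = 21928 − 22 = 21906.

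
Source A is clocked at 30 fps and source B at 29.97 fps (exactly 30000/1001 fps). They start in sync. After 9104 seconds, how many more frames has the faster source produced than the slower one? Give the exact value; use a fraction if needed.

273120/1001 frames

A emits 30 × 9104 = 273120 frames; B emits 30000/1001 × 9104 = 273120000/1001.
Difference = 273120/1001 frames (≈ 272.8472); B is behind A.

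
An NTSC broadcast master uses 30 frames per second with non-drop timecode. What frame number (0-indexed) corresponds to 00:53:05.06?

Total seconds to the label: (0 × 3600 + 53 × 60 + 5) = 3185.
Frame index = 3185 × 30 + 6 = 95556.

frame 95556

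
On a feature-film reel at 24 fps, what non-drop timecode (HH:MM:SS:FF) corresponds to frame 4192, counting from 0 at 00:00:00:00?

4192 ÷ 24 = 174 full seconds, remainder 16 frames.
174 s = 0 h 2 min 54 s.
Timecode: 00:02:54:16.

00:02:54:16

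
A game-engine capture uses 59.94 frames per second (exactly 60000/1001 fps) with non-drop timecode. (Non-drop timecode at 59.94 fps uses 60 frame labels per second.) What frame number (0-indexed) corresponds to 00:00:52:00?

frame 3120

Total seconds to the label: (0 × 3600 + 0 × 60 + 52) = 52.
Frame index = 52 × 60 + 0 = 3120.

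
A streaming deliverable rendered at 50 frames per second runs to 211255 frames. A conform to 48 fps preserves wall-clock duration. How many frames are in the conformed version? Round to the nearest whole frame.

202805 frames

Frames at target rate = 211255 × (48) / (50) = 1014024/5 ≈ 202804.800.
Nearest whole frame: 202805.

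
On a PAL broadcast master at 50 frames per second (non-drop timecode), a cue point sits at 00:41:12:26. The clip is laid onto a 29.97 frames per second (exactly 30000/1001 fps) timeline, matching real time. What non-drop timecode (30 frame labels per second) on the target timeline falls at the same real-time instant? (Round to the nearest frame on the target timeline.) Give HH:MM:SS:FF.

Source frame index: (0×3600 + 41×60 + 12) × 50 + 26 = 123626.
Real time: 123626 / (50) = 61813/25 s.
Target frame: (61813/25) × (30000/1001) = 74175600/1001 ≈ 74101.499 → 74101.
At 30 labels/s: frame 74101 → 00:41:10:01.

00:41:10:01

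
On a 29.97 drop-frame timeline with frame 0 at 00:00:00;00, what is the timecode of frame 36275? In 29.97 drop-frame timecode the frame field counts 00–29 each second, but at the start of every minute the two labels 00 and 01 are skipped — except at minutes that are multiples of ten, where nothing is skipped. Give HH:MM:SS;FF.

00:20:10;11

Ten DF minutes hold 17982 frames, so frame 36275 lies in block 2 (frames 35964–53945) with 311 frames into that block.
The block's first minute is 1800 frames and the rest 1798 each; 311 frames reaches minute 0, so 2 × 18 + 0 × 2 = 36 labels have been skipped so far.
Adding those back, label number 36275 + 36 = 36311 at 30 labels/s is 1210 s + 11 f = 0 h 20 min 10 s frame 11, i.e. 00:20:10;11.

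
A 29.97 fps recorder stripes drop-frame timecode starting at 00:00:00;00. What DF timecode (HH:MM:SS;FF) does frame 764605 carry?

Ten DF minutes hold 17982 frames, so frame 764605 lies in block 42 (frames 755244–773225) with 9361 frames into that block.
The block's first minute is 1800 frames and the rest 1798 each; 9361 frames reaches minute 5, so 42 × 18 + 5 × 2 = 766 labels have been skipped so far.
Adding those back, label number 764605 + 766 = 765371 at 30 labels/s is 25512 s + 11 f = 7 h 5 min 12 s frame 11, i.e. 07:05:12;11.

07:05:12;11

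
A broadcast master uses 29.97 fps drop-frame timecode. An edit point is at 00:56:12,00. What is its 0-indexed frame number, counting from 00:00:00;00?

Complete 10-minute blocks: 5, each 17982 frames → 89910.
Remaining 6 whole minutes in the current block: 1800 + 5 × 1798 = 10790 frames.
Within the current minute: 12 × 30 + 0 − 2 = 358 (labels ;00/;01 skipped at this minute). Total = 89910 + 10790 + 358 = 101058.

101058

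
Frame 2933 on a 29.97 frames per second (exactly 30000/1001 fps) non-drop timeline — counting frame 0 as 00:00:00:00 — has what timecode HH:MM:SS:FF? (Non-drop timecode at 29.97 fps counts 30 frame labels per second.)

2933 ÷ 30 = 97 full seconds, remainder 23 frames.
97 s = 0 h 1 min 37 s.
Timecode: 00:01:37:23.

00:01:37:23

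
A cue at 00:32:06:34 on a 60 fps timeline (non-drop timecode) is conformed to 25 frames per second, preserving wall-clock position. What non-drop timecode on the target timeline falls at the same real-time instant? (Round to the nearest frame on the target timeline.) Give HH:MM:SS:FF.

00:32:06:14

Source frame index: (0×3600 + 32×60 + 6) × 60 + 34 = 115594.
Real time: 115594 / (60) = 57797/30 s.
Target frame: (57797/30) × (25) = 288985/6 ≈ 48164.167 → 48164.
At 25 labels/s: frame 48164 → 00:32:06:14.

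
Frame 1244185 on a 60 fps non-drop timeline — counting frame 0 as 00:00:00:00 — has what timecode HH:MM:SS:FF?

1244185 ÷ 60 = 20736 full seconds, remainder 25 frames.
20736 s = 5 h 45 min 36 s.
Timecode: 05:45:36:25.

05:45:36:25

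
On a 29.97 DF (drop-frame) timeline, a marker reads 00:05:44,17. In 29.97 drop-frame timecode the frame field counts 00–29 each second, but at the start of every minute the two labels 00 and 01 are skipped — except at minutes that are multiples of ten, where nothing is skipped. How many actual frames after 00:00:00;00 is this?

Complete 10-minute blocks: 0, each 17982 frames → 0.
Remaining 5 whole minutes in the current block: 1800 + 4 × 1798 = 8992 frames.
Within the current minute: 44 × 30 + 17 − 2 = 1335 (labels ;00/;01 skipped at this minute). Total = 0 + 8992 + 1335 = 10327.

10327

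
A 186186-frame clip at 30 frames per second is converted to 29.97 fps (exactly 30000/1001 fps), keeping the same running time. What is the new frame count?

186000 frames

Target frames = source frames × (target rate / source rate) = 186186 × (30000/1001)/(30) = 186186 × 1000/1001 = 186000.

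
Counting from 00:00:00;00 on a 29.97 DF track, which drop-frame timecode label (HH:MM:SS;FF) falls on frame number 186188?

Each 10-minute DF block holds 10 × 60 × 30 − 9 × 2 = 17982 frames. 186188 ÷ 17982 → 10 full blocks, remainder 6368.
Within the partial block the first minute is 1800 frames and each further minute 1798, so 3 further minute boundaries passed. Total skipped labels = 18 × 10 + 2 × 3 = 186.
Non-drop label index = 186188 + 186 = 186374; at 30 labels/s that is 01:43:32:14, i.e. DF 01:43:32;14.

01:43:32;14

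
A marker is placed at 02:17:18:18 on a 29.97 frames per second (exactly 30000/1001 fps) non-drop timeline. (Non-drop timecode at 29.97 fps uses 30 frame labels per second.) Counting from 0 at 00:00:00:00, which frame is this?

Total seconds to the label: (2 × 3600 + 17 × 60 + 18) = 8238.
Frame index = 8238 × 30 + 18 = 247158.

247158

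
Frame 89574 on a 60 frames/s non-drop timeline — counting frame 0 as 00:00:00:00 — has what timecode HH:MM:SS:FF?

00:24:52:54

89574 ÷ 60 = 1492 full seconds, remainder 54 frames.
1492 s = 0 h 24 min 52 s.
Timecode: 00:24:52:54.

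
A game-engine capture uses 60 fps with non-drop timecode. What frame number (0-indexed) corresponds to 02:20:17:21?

Total seconds to the label: (2 × 3600 + 20 × 60 + 17) = 8417.
Frame index = 8417 × 60 + 21 = 505041.

505041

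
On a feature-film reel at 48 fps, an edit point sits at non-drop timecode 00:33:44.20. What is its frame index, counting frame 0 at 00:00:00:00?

frame 97172

Total seconds to the label: (0 × 3600 + 33 × 60 + 44) = 2024.
Frame index = 2024 × 48 + 20 = 97172.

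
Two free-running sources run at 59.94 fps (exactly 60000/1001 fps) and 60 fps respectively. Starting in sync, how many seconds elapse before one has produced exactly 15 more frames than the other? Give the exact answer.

250.25 seconds

The gap grows by |60 − 60000/1001| = 60/1001 frames per second.
Time for a 15-frame gap: 15 ÷ (60/1001) = 250.25 s.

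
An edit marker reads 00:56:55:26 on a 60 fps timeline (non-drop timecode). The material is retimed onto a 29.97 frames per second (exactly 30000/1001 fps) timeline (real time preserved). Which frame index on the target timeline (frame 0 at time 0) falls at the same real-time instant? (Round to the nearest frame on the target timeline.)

frame 102361

Source frame index: (0×3600 + 56×60 + 55) × 60 + 26 = 204926.
Real time: 204926 / (60) = 102463/30 s.
Target frame: (102463/30) × (30000/1001) = 102463000/1001 ≈ 102360.639 → 102361.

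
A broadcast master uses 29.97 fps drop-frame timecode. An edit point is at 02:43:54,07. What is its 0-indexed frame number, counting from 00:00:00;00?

As if non-drop at 30 labels/s: (2 × 3600 + 43 × 60 + 54) × 30 + 7 = 295027.
Minute boundaries passed: 163; those not divisible by 10: 163 − 16 = 147; dropped labels = 2 × 147 = 294.
Actual frame index = 295027 − 294 = 294733.

294733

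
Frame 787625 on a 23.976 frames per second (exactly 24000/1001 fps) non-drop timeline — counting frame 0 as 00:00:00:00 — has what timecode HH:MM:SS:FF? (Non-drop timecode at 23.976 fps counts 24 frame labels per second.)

787625 ÷ 24 = 32817 full seconds, remainder 17 frames.
32817 s = 9 h 6 min 57 s.
Timecode: 09:06:57:17.

09:06:57:17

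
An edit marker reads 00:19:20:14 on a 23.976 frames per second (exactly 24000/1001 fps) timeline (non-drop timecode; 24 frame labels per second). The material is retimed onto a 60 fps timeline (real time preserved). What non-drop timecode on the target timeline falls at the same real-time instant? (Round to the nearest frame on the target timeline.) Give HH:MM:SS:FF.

Source frame index: (0×3600 + 19×60 + 20) × 24 + 14 = 27854.
Real time: 27854 / (24000/1001) = 13940927/12000 s.
Target frame: (13940927/12000) × (60) = 13940927/200 ≈ 69704.635 → 69705.
At 60 labels/s: frame 69705 → 00:19:21:45.

00:19:21:45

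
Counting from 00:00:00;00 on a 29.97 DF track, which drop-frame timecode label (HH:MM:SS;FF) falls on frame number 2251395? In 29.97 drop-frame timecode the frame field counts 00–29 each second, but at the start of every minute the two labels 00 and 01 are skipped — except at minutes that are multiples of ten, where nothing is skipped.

20:52:01;19

Each 10-minute DF block holds 10 × 60 × 30 − 9 × 2 = 17982 frames. 2251395 ÷ 17982 → 125 full blocks, remainder 3645.
Within the partial block the first minute is 1800 frames and each further minute 1798, so 2 further minute boundaries passed. Total skipped labels = 18 × 125 + 2 × 2 = 2254.
Non-drop label index = 2251395 + 2254 = 2253649; at 30 labels/s that is 20:52:01:19, i.e. DF 20:52:01;19.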